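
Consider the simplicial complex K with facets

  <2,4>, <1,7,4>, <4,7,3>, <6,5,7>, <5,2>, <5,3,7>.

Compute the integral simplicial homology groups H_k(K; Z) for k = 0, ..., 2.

We work with the vertex ordering 1 < 2 < 3 < 4 < 5 < 6 < 7. The simplices of K, each written with vertices in increasing order, are:

  0-simplices (7): [1], [2], [3], [4], [5], [6], [7]
  1-simplices (11): [1,4], [1,7], [2,4], [2,5], [3,4], [3,5], [3,7], [4,7], [5,6], [5,7], [6,7]
  2-simplices (4): [1,4,7], [3,4,7], [3,5,7], [5,6,7]

giving chain groups C_0 ≅ Z^7, C_1 ≅ Z^11, C_2 ≅ Z^4.

∂_1: C_1 → C_0 is given by ∂[p,q] = [q] − [p].
As a 7×11 matrix over Z this has rank 6, with invariant factors (1,1,1,1,1,1).

Boundary ∂_2: C_2 → C_1 maps a triangle to the signed sum of its edges. For instance
  ∂[3,5,7] = [5,7] − [3,7] + [3,5],
  ∂[5,6,7] = [6,7] − [5,7] + [5,6].
This gives a 11×4 integer matrix of rank 4; reducing to Smith normal form yields diagonal entries (1,1,1,1).

Now H_k = ker ∂_k / im ∂_{k+1}, so:

  H_0: rank C_0 − rank ∂_1 = 7 − 6 = 1, and the invariant factors of ∂_1 are all 1, so H_0 = Z.
  H_1: rank ker ∂_1 − rank ∂_2 = (11 − 6) − 4 = 1, and the invariant factors of ∂_2 are all 1, so H_1 = Z.
  H_2: rank ker ∂_2 − rank ∂_3 = (4 − 4) − 0 = 0, and there is no ∂_3, so H_2 = 0.

H_0 ≅ Z,  H_1 ≅ Z,  H_2 = 0.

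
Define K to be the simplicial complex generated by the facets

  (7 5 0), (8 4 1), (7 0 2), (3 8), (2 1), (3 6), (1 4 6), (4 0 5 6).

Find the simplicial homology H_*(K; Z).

H_0 = Z,  H_1 = Z^2,  H_2 = 0,  H_3 = 0.

Fix the vertex order 0 < 1 < 2 < 3 < 4 < 5 < 6 < 7 < 8 and write every simplex with vertices in increasing order. Then dim K = 3 and the simplices of K are:

  0-simplices (9): [0], [1], [2], [3], [4], [5], [6], [7], [8]
  1-simplices (17): [0,2], [0,4], [0,5], [0,6], [0,7], [1,2], [1,4], [1,6], [1,8], [2,7], [3,6], [3,8], [4,5], [4,6], [4,8], [5,6], [5,7]
  2-simplices (8): [0,2,7], [0,4,5], [0,4,6], [0,5,6], [0,5,7], [1,4,6], [1,4,8], [4,5,6]
  3-simplices (1): [0,4,5,6]

Hence C_0 ≅ Z^9, C_1 ≅ Z^17, C_2 ≅ Z^8, C_3 ≅ Z^1.

Boundary ∂_1: C_1 → C_0 is given by ∂[p,q] = [q] − [p]. For instance
  ∂[3,6] = [6] − [3].
This gives a 9×17 integer matrix of rank 8; reducing to Smith normal form yields diagonal entries (1,1,1,1,1,1,1,1).

Boundary ∂_2: C_2 → C_1 sends each 2-simplex [p,q,r] to [q,r] − [p,r] + [p,q]. For instance
  ∂[0,5,7] = [5,7] − [0,7] + [0,5],
  ∂[0,4,6] = [4,6] − [0,6] + [0,4].
As a 17×8 matrix over Z this has rank 7, with invariant factors (1,1,1,1,1,1,1).

∂_3: C_3 → C_2 sends each 3-simplex σ to the alternating sum Σ_i (−1)^i (σ with its i-th vertex removed). For instance
  ∂[0,4,5,6] = [4,5,6] − [0,5,6] + [0,4,6] − [0,4,5].
As a 8×1 matrix over Z this has rank 1, with invariant factors (1).

Reading off H_k = ker ∂_k / im ∂_{k+1}:

  H_0: rank C_0 − rank ∂_1 = 9 − 8 = 1, and the invariant factors of ∂_1 are all 1, so H_0 = Z.
  H_1: rank ker ∂_1 − rank ∂_2 = (17 − 8) − 7 = 2, and the invariant factors of ∂_2 are all 1, so H_1 = Z^2.
  H_2: rank ker ∂_2 − rank ∂_3 = (8 − 7) − 1 = 0, and the invariant factors of ∂_3 are all 1, so H_2 = 0.
  H_3: rank ker ∂_3 − rank ∂_4 = (1 − 1) − 0 = 0, and there is no ∂_4, so H_3 = 0.

As a check, the Euler characteristic is 9 − 17 + 8 − 1 = -1, which agrees with 1 − 2 + 0 − 0 = -1.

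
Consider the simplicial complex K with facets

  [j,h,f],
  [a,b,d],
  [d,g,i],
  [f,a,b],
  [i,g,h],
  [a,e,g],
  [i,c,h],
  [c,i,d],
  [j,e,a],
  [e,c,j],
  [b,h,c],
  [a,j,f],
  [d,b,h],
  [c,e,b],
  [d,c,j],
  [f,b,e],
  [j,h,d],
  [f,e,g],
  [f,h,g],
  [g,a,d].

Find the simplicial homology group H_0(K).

Take the total order a < b < c < d < e < f < g < h < i < j on the vertex set. Then K (dimension 2) consists of the simplices:

  0-simplices (10): a, b, c, d, e, f, g, h, i, j
  1-simplices (30): ab, ad, ae, af, ag, aj, bc, bd, be, bf, bh, cd, ce, ch, ci, cj, dg, dh, di, dj, ef, eg, ej, fg, fh, fj, gh, gi, hi, hj
  2-simplices (20): abd, abf, adg, aeg, aej, afj, bce, bch, bdh, bef, cdi, cdj, cej, chi, dgi, dhj, efg, fgh, fhj, ghi

so the chain groups are C_0 ≅ Z^10, C_1 ≅ Z^30, C_2 ≅ Z^20.

∂_1: C_1 → C_0 sends each edge [p,q] (with p < q) to q − p.
The 10×30 boundary matrix has rank 9 and Smith normal form diag(1,1,1,1,1,1,1,1,1).

The boundary map ∂_2: C_2 → C_1 sends each 2-simplex [p,q,r] to [q,r] − [p,r] + [p,q]. For instance
  ∂aej = ej − aj + ae,
  ∂bch = ch − bh + bc.
The 30×20 boundary matrix has rank 20 and Smith normal form diag(1,1,1,1,1,1,1,1,1,1,1,1,1,1,1,1,1,1,1,2).

Reading off H_k = ker ∂_k / im ∂_{k+1}:

  H_0: rank C_0 − rank ∂_1 = 10 − 9 = 1, and the invariant factors of ∂_1 are all 1, so H_0 = Z.

H_0 = Z.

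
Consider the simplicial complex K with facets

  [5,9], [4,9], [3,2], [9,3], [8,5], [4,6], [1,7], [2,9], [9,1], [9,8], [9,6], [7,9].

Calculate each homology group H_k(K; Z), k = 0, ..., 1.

Fix the vertex order 1 < 2 < 3 < 4 < 5 < 6 < 7 < 8 < 9 and write every simplex with vertices in increasing order. Then dim K = 1 and the simplices of K are:

  0-simplices (9): [1], [2], [3], [4], [5], [6], [7], [8], [9]
  1-simplices (12): [1,7], [1,9], [2,3], [2,9], [3,9], [4,6], [4,9], [5,8], [5,9], [6,9], [7,9], [8,9]

so the chain groups are C_0 ≅ Z^9, C_1 ≅ Z^12.

∂_1: C_1 → C_0 is given by ∂[p,q] = [q] − [p]. For instance
  ∂[7,9] = [9] − [7].
This gives a 9×12 integer matrix of rank 8; reducing to Smith normal form yields diagonal entries (1,1,1,1,1,1,1,1).

Reading off H_k = ker ∂_k / im ∂_{k+1}:

  H_0: rank C_0 − rank ∂_1 = 9 − 8 = 1, and the invariant factors of ∂_1 are all 1, so H_0 ≅ Z.
  H_1: rank ker ∂_1 − rank ∂_2 = (12 − 8) − 0 = 4, and there is no ∂_2, so H_1 ≅ Z^4.

(K is a triangulation of a wedge of 4 circles.)

H_0 = Z,  H_1 = Z^4.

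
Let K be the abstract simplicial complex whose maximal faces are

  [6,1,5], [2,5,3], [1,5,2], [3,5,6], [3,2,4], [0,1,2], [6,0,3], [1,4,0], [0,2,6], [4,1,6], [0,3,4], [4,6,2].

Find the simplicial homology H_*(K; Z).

H_0 ≅ Z,  H_1 ≅ Z/2Z,  H_2 = 0.

K has 7 vertices, 18 edges, 12 triangles.
rank ∂_0 = 0, rank ∂_1 = 6 ⇒ b_0 = 7 − 0 − 6 = 1; all invariant factors of ∂_1 are 1 so no torsion. So H_0 = Z.
rank ∂_1 = 6, rank ∂_2 = 12 ⇒ b_1 = 18 − 6 − 12 = 0; ∂_2 has invariant factor(s) [2] giving torsion. So H_1 = Z/2Z.
rank ∂_2 = 12, rank ∂_3 = 0 ⇒ b_2 = 12 − 12 − 0 = 0. So H_2 = 0.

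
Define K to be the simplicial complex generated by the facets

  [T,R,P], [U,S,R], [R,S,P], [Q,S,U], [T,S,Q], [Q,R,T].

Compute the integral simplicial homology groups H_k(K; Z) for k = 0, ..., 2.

H_0 ≅ Z,  H_1 ≅ Z,  H_2 = 0.

K has 6 vertices, 12 edges, 6 triangles.
rank ∂_0 = 0, rank ∂_1 = 5 ⇒ b_0 = 6 − 0 − 5 = 1; all invariant factors of ∂_1 are 1 so no torsion. So H_0 = Z.
rank ∂_1 = 5, rank ∂_2 = 6 ⇒ b_1 = 12 − 5 − 6 = 1; all invariant factors of ∂_2 are 1 so no torsion. So H_1 = Z.
rank ∂_2 = 6, rank ∂_3 = 0 ⇒ b_2 = 6 − 6 − 0 = 0. So H_2 = 0.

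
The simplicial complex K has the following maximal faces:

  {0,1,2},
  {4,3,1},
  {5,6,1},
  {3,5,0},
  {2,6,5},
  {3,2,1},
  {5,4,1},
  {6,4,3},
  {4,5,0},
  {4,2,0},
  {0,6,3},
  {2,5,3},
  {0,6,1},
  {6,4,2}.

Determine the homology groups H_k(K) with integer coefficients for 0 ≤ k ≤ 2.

H_0 = Z,  H_1 = Z^2,  H_2 = Z.

Fix the vertex order 0 < 1 < 2 < 3 < 4 < 5 < 6 and write every simplex with vertices in increasing order. Then dim K = 2 and the simplices of K are:

  0-simplices (7): [0], [1], [2], [3], [4], [5], [6]
  1-simplices (21): [0,1], [0,2], [0,3], [0,4], [0,5], [0,6], [1,2], [1,3], [1,4], [1,5], [1,6], [2,3], [2,4], [2,5], [2,6], [3,4], [3,5], [3,6], [4,5], [4,6], [5,6]
  2-simplices (14): [0,1,2], [0,1,6], [0,2,4], [0,3,5], [0,3,6], [0,4,5], [1,2,3], [1,3,4], [1,4,5], [1,5,6], [2,3,5], [2,4,6], [2,5,6], [3,4,6]

Hence C_0 ≅ Z^7, C_1 ≅ Z^21, C_2 ≅ Z^14.

Boundary ∂_1: C_1 → C_0 is given by ∂[p,q] = [q] − [p].
As a 7×21 matrix over Z this has rank 6, with invariant factors (1,1,1,1,1,1).

∂_2: C_2 → C_1 sends each 2-simplex [p,q,r] to [q,r] − [p,r] + [p,q]. For instance
  ∂[1,3,4] = [3,4] − [1,4] + [1,3],
  ∂[2,4,6] = [4,6] − [2,6] + [2,4].
This gives a 21×14 integer matrix of rank 13; reducing to Smith normal form yields diagonal entries (1,1,1,1,1,1,1,1,1,1,1,1,1).

Now H_k = ker ∂_k / im ∂_{k+1}, so:

  H_0: rank C_0 − rank ∂_1 = 7 − 6 = 1, and the invariant factors of ∂_1 are all 1, so H_0 = Z.
  H_1: rank ker ∂_1 − rank ∂_2 = (21 − 6) − 13 = 2, and the invariant factors of ∂_2 are all 1, so H_1 = Z^2.
  H_2: rank ker ∂_2 − rank ∂_3 = (14 − 13) − 0 = 1, and there is no ∂_3, so H_2 = Z.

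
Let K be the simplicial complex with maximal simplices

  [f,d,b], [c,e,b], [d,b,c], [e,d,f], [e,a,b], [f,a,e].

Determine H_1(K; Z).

Order the vertices as a < b < c < d < e < f. Listing each simplex with vertices in this order, K has dimension 2 with simplices:

  0-simplices (6): a, b, c, d, e, f
  1-simplices (12): ab, ae, af, bc, bd, be, bf, cd, ce, de, df, ef
  2-simplices (6): abe, aef, bcd, bce, bdf, def

so the chain groups are C_0 ≅ Z^6, C_1 ≅ Z^12, C_2 ≅ Z^6.

∂_1: C_1 → C_0 maps an edge to its endpoints' difference, ∂[p,q] = q − p.
The 6×12 boundary matrix has rank 5 and Smith normal form diag(1,1,1,1,1).

The boundary map ∂_2: C_2 → C_1 sends each 2-simplex [p,q,r] to [q,r] − [p,r] + [p,q]. For instance
  ∂def = ef − df + de,
  ∂bdf = df − bf + bd.
As a 12×6 matrix over Z this has rank 6, with invariant factors (1,1,1,1,1,1).

Computing H_k = (kernel of ∂_k) / (image of ∂_{k+1}):

  H_1: rank ker ∂_1 − rank ∂_2 = (12 − 5) − 6 = 1, and the invariant factors of ∂_2 are all 1, so H_1 ≅ Z.

(K is a triangulation of the cylinder S^1 x I.)

H_1 = Z.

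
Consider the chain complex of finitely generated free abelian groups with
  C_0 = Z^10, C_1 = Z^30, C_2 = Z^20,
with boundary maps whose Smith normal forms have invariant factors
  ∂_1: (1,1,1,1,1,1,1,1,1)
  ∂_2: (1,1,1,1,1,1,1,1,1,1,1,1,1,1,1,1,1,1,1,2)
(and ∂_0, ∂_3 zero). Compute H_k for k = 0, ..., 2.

H_0: b_0 = 10 − 0 − 9 = 1; torsion from ∂_1 factors > 1: none. So H_0 = Z.
H_1: b_1 = 30 − 9 − 20 = 1; torsion from ∂_2 factors > 1: [2]. So H_1 = Z ⊕ Z/2.
H_2: b_2 = 20 − 20 − 0 = 0; torsion from ∂_3 factors > 1: none. So H_2 = 0.

H_0 = Z,  H_1 = Z ⊕ Z/2,  H_2 = 0.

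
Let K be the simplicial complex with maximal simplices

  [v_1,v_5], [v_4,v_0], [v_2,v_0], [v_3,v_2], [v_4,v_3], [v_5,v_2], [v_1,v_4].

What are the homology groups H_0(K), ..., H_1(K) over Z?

We work with the vertex ordering v_0 < v_1 < v_2 < v_3 < v_4 < v_5. The simplices of K, each written with vertices in increasing order, are:

  0-simplices (6): [v_0], [v_1], [v_2], [v_3], [v_4], [v_5]
  1-simplices (7): [v_0,v_2], [v_0,v_4], [v_1,v_4], [v_1,v_5], [v_2,v_3], [v_2,v_5], [v_3,v_4]

Hence C_0 ≅ Z^6, C_1 ≅ Z^7.

The boundary map ∂_1: C_1 → C_0 sends each edge [p,q] (with p < q) to q − p. For instance
  ∂[v_2,v_3] = [v_3] − [v_2].
The 6×7 boundary matrix has rank 5 and Smith normal form diag(1,1,1,1,1).

Reading off H_k = ker ∂_k / im ∂_{k+1}:

  H_0: rank C_0 − rank ∂_1 = 6 − 5 = 1, and the invariant factors of ∂_1 are all 1, so H_0 = Z.
  H_1: rank ker ∂_1 − rank ∂_2 = (7 − 5) − 0 = 2, and there is no ∂_2, so H_1 = Z^2.

H_0 = Z,  H_1 = Z^2.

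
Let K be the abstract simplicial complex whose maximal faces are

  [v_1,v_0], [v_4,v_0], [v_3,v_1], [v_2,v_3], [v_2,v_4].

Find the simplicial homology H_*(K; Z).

Order the vertices as v_0 < v_1 < v_2 < v_3 < v_4. Listing each simplex with vertices in this order, K has dimension 1 with simplices:

  0-simplices (5): [v_0], [v_1], [v_2], [v_3], [v_4]
  1-simplices (5): [v_0,v_1], [v_0,v_4], [v_1,v_3], [v_2,v_3], [v_2,v_4]

Hence C_0 ≅ Z^5, C_1 ≅ Z^5.

The boundary map ∂_1: C_1 → C_0 sends each edge [p,q] (with p < q) to q − p. For instance
  ∂[v_1,v_3] = [v_3] − [v_1].
As a 5×5 matrix over Z this has rank 4, with invariant factors (1,1,1,1).

Now H_k = ker ∂_k / im ∂_{k+1}, so:

  H_0: rank C_0 − rank ∂_1 = 5 − 4 = 1, and the invariant factors of ∂_1 are all 1, so H_0 = Z.
  H_1: rank ker ∂_1 − rank ∂_2 = (5 − 4) − 0 = 1, and there is no ∂_2, so H_1 = Z.

As a check, the Euler characteristic is 5 − 5 = 0, which agrees with 1 − 1 = 0.
(K is a triangulation of the circle S^1.)

H_0 = Z,  H_1 = Z.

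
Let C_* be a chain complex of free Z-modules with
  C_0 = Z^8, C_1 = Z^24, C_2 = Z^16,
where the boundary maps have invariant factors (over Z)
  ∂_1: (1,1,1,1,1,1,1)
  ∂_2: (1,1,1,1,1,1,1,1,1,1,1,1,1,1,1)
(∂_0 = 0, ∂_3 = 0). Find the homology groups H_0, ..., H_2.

H_0: b_0 = 8 − 0 − 7 = 1; torsion from ∂_1 factors > 1: none. So H_0 = Z.
H_1: b_1 = 24 − 7 − 15 = 2; torsion from ∂_2 factors > 1: none. So H_1 = Z^2.
H_2: b_2 = 16 − 15 − 0 = 1; torsion from ∂_3 factors > 1: none. So H_2 = Z.

H_0 = Z,  H_1 = Z^2,  H_2 = Z.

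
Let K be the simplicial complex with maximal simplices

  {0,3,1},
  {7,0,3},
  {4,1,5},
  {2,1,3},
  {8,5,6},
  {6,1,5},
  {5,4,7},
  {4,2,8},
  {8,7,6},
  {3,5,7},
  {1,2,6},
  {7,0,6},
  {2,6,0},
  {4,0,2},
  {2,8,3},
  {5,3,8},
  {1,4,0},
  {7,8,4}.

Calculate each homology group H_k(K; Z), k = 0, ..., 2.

Order the vertices as 0 < 1 < 2 < 3 < 4 < 5 < 6 < 7 < 8. Listing each simplex with vertices in this order, K has dimension 2 with simplices:

  0-simplices (9): [0], [1], [2], [3], [4], [5], [6], [7], [8]
  1-simplices (27): (27 of them)
  2-simplices (18): [0,1,3], [0,1,4], [0,2,4], [0,2,6], [0,3,7], [0,6,7], [1,2,3], [1,2,6], [1,4,5], [1,5,6], [2,3,8], [2,4,8], [3,5,7], [3,5,8], [4,5,7], [4,7,8], [5,6,8], [6,7,8]

so the chain groups are C_0 ≅ Z^9, C_1 ≅ Z^27, C_2 ≅ Z^18.

∂_1: C_1 → C_0 is given by ∂[p,q] = [q] − [p]. For instance
  ∂[0,7] = [7] − [0].
This gives a 9×27 integer matrix of rank 8; reducing to Smith normal form yields diagonal entries (1,1,1,1,1,1,1,1).

The boundary map ∂_2: C_2 → C_1 maps a triangle to the signed sum of its edges. For instance
  ∂[0,6,7] = [6,7] − [0,7] + [0,6],
  ∂[3,5,8] = [5,8] − [3,8] + [3,5].
This gives a 27×18 integer matrix of rank 18; reducing to Smith normal form yields diagonal entries (1,1,1,1,1,1,1,1,1,1,1,1,1,1,1,1,1,2).

Reading off H_k = ker ∂_k / im ∂_{k+1}:

  H_0: rank C_0 − rank ∂_1 = 9 − 8 = 1, and the invariant factors of ∂_1 are all 1, so H_0 ≅ Z.
  H_1: rank ker ∂_1 − rank ∂_2 = (27 − 8) − 18 = 1, and ∂_2 has invariant factor 2 > 1, so H_1 ≅ Z ⊕ Z/2.
  H_2: rank ker ∂_2 − rank ∂_3 = (18 − 18) − 0 = 0, and there is no ∂_3, so H_2 ≅ 0.

As a check, the Euler characteristic is 9 − 27 + 18 = 0, which agrees with 1 − 1 + 0 = 0.

H_0 ≅ Z,  H_1 ≅ Z ⊕ Z/2,  H_2 = 0.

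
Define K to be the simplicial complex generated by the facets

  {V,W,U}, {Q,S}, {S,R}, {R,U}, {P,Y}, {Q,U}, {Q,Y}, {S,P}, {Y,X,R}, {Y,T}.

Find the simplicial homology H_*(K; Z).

K has 10 vertices, 14 edges, 2 triangles.
rank ∂_0 = 0, rank ∂_1 = 9 ⇒ b_0 = 10 − 0 − 9 = 1; all invariant factors of ∂_1 are 1 so no torsion. So H_0 = Z.
rank ∂_1 = 9, rank ∂_2 = 2 ⇒ b_1 = 14 − 9 − 2 = 3; all invariant factors of ∂_2 are 1 so no torsion. So H_1 = Z^3.
rank ∂_2 = 2, rank ∂_3 = 0 ⇒ b_2 = 2 − 2 − 0 = 0. So H_2 = 0.

H_0 = Z,  H_1 = Z^3,  H_2 = 0.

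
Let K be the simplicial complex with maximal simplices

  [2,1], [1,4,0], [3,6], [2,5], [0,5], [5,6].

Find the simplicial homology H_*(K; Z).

We work with the vertex ordering 0 < 1 < 2 < 3 < 4 < 5 < 6. The simplices of K, each written with vertices in increasing order, are:

  0-simplices (7): [0], [1], [2], [3], [4], [5], [6]
  1-simplices (8): [0,1], [0,4], [0,5], [1,2], [1,4], [2,5], [3,6], [5,6]
  2-simplices (1): [0,1,4]

so the chain groups are C_0 ≅ Z^7, C_1 ≅ Z^8, C_2 ≅ Z^1.

∂_1: C_1 → C_0 is given by ∂[p,q] = [q] − [p].
This gives a 7×8 integer matrix of rank 6; reducing to Smith normal form yields diagonal entries (1,1,1,1,1,1).

∂_2: C_2 → C_1 acts by ∂[p,q,r] = [q,r] − [p,r] + [p,q]. For instance
  ∂[0,1,4] = [1,4] − [0,4] + [0,1].
The 8×1 boundary matrix has rank 1 and Smith normal form diag(1).

From H_k ≅ ker(∂_k) / im(∂_{k+1}) we obtain:

  H_0: rank C_0 − rank ∂_1 = 7 − 6 = 1, and the invariant factors of ∂_1 are all 1, so H_0 ≅ Z.
  H_1: rank ker ∂_1 − rank ∂_2 = (8 − 6) − 1 = 1, and the invariant factors of ∂_2 are all 1, so H_1 ≅ Z.
  H_2: rank ker ∂_2 − rank ∂_3 = (1 − 1) − 0 = 0, and there is no ∂_3, so H_2 ≅ 0.

H_0 ≅ Z,  H_1 ≅ Z,  H_2 = 0.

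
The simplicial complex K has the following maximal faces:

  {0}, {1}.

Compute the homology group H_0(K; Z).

H_0 = Z^2.

Take the total order 0 < 1 on the vertex set. Then K (dimension 0) consists of the simplices:

  0-simplices (2): [0], [1]

Hence C_0 ≅ Z^2.

Reading off H_k = ker ∂_k / im ∂_{k+1}:

  H_0: rank C_0 − rank ∂_1 = 2 − 0 = 2, and there is no ∂_1, so H_0 ≅ Z^2.

(K is a triangulation of a set of 2 points.)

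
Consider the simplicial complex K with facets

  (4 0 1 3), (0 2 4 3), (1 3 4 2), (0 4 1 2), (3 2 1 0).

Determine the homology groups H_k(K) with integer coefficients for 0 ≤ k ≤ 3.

Fix the vertex order 0 < 1 < 2 < 3 < 4 and write every simplex with vertices in increasing order. Then dim K = 3 and the simplices of K are:

  0-simplices (5): [0], [1], [2], [3], [4]
  1-simplices (10): [0,1], [0,2], [0,3], [0,4], [1,2], [1,3], [1,4], [2,3], [2,4], [3,4]
  2-simplices (10): [0,1,2], [0,1,3], [0,1,4], [0,2,3], [0,2,4], [0,3,4], [1,2,3], [1,2,4], [1,3,4], [2,3,4]
  3-simplices (5): [0,1,2,3], [0,1,2,4], [0,1,3,4], [0,2,3,4], [1,2,3,4]

so the chain groups are C_0 ≅ Z^5, C_1 ≅ Z^10, C_2 ≅ Z^10, C_3 ≅ Z^5.

Boundary ∂_1: C_1 → C_0 is given by ∂[p,q] = [q] − [p]. For instance
  ∂[0,1] = [1] − [0].
The 5×10 boundary matrix has rank 4 and Smith normal form diag(1,1,1,1).

The boundary map ∂_2: C_2 → C_1 sends each 2-simplex [p,q,r] to [q,r] − [p,r] + [p,q]. For instance
  ∂[1,2,4] = [2,4] − [1,4] + [1,2],
  ∂[0,1,2] = [1,2] − [0,2] + [0,1].
The resulting 10×10 matrix has rank 6, and its Smith normal form has invariant factors (1,1,1,1,1,1).

∂_3: C_3 → C_2 sends each 3-simplex σ to the alternating sum Σ_i (−1)^i (σ with its i-th vertex removed). For instance
  ∂[0,2,3,4] = [2,3,4] − [0,3,4] + [0,2,4] − [0,2,3],
  ∂[0,1,3,4] = [1,3,4] − [0,3,4] + [0,1,4] − [0,1,3].
As a 10×5 matrix over Z this has rank 4, with invariant factors (1,1,1,1).

Computing H_k = (kernel of ∂_k) / (image of ∂_{k+1}):

  H_0: rank C_0 − rank ∂_1 = 5 − 4 = 1, and the invariant factors of ∂_1 are all 1, so H_0 = Z.
  H_1: rank ker ∂_1 − rank ∂_2 = (10 − 4) − 6 = 0, and the invariant factors of ∂_2 are all 1, so H_1 = 0.
  H_2: rank ker ∂_2 − rank ∂_3 = (10 − 6) − 4 = 0, and the invariant factors of ∂_3 are all 1, so H_2 = 0.
  H_3: rank ker ∂_3 − rank ∂_4 = (5 − 4) − 0 = 1, and there is no ∂_4, so H_3 = Z.

H_0 ≅ Z,  H_1 = 0,  H_2 = 0,  H_3 ≅ Z.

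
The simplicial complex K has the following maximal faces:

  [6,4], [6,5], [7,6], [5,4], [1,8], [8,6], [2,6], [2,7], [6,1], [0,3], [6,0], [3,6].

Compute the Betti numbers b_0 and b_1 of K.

b_0 = 1, b_1 = 4.

Fix the vertex order 0 < 1 < 2 < 3 < 4 < 5 < 6 < 7 < 8 and write every simplex with vertices in increasing order. Then dim K = 1 and the simplices of K are:

  0-simplices (9): [0], [1], [2], [3], [4], [5], [6], [7], [8]
  1-simplices (12): [0,3], [0,6], [1,6], [1,8], [2,6], [2,7], [3,6], [4,5], [4,6], [5,6], [6,7], [6,8]

so the chain groups are C_0 ≅ Z^9, C_1 ≅ Z^12.

∂_1: C_1 → C_0 sends each edge [p,q] (with p < q) to q − p.
As a 9×12 matrix over Z this has rank 8, with invariant factors (1,1,1,1,1,1,1,1).

Reading off H_k = ker ∂_k / im ∂_{k+1}:

  H_0: rank C_0 − rank ∂_1 = 9 − 8 = 1, and the invariant factors of ∂_1 are all 1, so H_0 = Z.
  H_1: rank ker ∂_1 − rank ∂_2 = (12 − 8) − 0 = 4, and there is no ∂_2, so H_1 = Z^4.

As a check, the Euler characteristic is 9 − 12 = -3, which agrees with 1 − 4 = -3.

Hence the Betti numbers are b_0 = 1, b_1 = 4.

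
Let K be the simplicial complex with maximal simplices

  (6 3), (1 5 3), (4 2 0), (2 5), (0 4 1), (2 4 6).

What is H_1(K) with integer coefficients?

H_1 ≅ Z^2.

Order the vertices as 0 < 1 < 2 < 3 < 4 < 5 < 6. Listing each simplex with vertices in this order, K has dimension 2 with simplices:

  0-simplices (7): [0], [1], [2], [3], [4], [5], [6]
  1-simplices (12): [0,1], [0,2], [0,4], [1,3], [1,4], [1,5], [2,4], [2,5], [2,6], [3,5], [3,6], [4,6]
  2-simplices (4): [0,1,4], [0,2,4], [1,3,5], [2,4,6]

Hence C_0 ≅ Z^7, C_1 ≅ Z^12, C_2 ≅ Z^4.

∂_1: C_1 → C_0 is given by ∂[p,q] = [q] − [p]. For instance
  ∂[2,5] = [5] − [2].
This gives a 7×12 integer matrix of rank 6; reducing to Smith normal form yields diagonal entries (1,1,1,1,1,1).

∂_2: C_2 → C_1 sends each 2-simplex [p,q,r] to [q,r] − [p,r] + [p,q]. For instance
  ∂[0,2,4] = [2,4] − [0,4] + [0,2],
  ∂[1,3,5] = [3,5] − [1,5] + [1,3].
The resulting 12×4 matrix has rank 4, and its Smith normal form has invariant factors (1,1,1,1).

Now H_k = ker ∂_k / im ∂_{k+1}, so:

  H_1: rank ker ∂_1 − rank ∂_2 = (12 − 6) − 4 = 2, and the invariant factors of ∂_2 are all 1, so H_1 = Z^2.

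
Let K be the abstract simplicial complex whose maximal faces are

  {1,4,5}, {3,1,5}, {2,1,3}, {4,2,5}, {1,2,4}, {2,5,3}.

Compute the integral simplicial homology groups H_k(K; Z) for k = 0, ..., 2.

H_0 ≅ Z,  H_1 = 0,  H_2 ≅ Z.

K has 5 vertices, 9 edges, 6 triangles.
rank ∂_0 = 0, rank ∂_1 = 4 ⇒ b_0 = 5 − 0 − 4 = 1; all invariant factors of ∂_1 are 1 so no torsion. So H_0 ≅ Z.
rank ∂_1 = 4, rank ∂_2 = 5 ⇒ b_1 = 9 − 4 − 5 = 0; all invariant factors of ∂_2 are 1 so no torsion. So H_1 ≅ 0.
rank ∂_2 = 5, rank ∂_3 = 0 ⇒ b_2 = 6 − 5 − 0 = 1. So H_2 ≅ Z.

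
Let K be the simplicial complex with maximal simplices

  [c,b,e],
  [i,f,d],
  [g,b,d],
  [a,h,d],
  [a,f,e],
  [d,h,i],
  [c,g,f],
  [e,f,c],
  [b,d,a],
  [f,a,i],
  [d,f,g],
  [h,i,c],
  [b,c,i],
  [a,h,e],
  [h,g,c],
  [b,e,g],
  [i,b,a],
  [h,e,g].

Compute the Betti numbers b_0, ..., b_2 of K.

K has 9 vertices, 27 edges, 18 triangles.
rank ∂_0 = 0, rank ∂_1 = 8 ⇒ b_0 = 9 − 0 − 8 = 1; all invariant factors of ∂_1 are 1 so no torsion. So H_0 = Z.
rank ∂_1 = 8, rank ∂_2 = 18 ⇒ b_1 = 27 − 8 − 18 = 1; ∂_2 has invariant factor(s) [2] giving torsion. So H_1 = Z ⊕ Z/2.
rank ∂_2 = 18, rank ∂_3 = 0 ⇒ b_2 = 18 − 18 − 0 = 0. So H_2 = 0.

b_0 = 1, b_1 = 1, b_2 = 0.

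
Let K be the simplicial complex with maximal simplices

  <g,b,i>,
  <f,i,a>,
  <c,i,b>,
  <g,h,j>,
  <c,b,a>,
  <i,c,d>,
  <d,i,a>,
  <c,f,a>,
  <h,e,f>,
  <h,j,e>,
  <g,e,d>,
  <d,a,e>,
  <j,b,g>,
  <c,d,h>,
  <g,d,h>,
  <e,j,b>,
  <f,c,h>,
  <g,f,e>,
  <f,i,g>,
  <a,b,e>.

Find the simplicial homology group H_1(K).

Fix the vertex order a < b < c < d < e < f < g < h < i < j and write every simplex with vertices in increasing order. Then dim K = 2 and the simplices of K are:

  0-simplices (10): a, b, c, d, e, f, g, h, i, j
  1-simplices (30): ab, ac, ad, ae, af, ai, bc, be, bg, bi, bj, cd, cf, ch, ci, de, dg, dh, di, ef, eg, eh, ej, fg, fh, fi, gh, gi, gj, hj
  2-simplices (20): abc, abe, acf, ade, adi, afi, bci, bej, bgi, bgj, cdh, cdi, cfh, deg, dgh, efg, efh, ehj, fgi, ghj

giving chain groups C_0 ≅ Z^10, C_1 ≅ Z^30, C_2 ≅ Z^20.

∂_1: C_1 → C_0 maps an edge to its endpoints' difference, ∂[p,q] = q − p. For instance
  ∂cd = d − c.
As a 10×30 matrix over Z this has rank 9, with invariant factors (1,1,1,1,1,1,1,1,1).

∂_2: C_2 → C_1 maps a triangle to the signed sum of its edges. For instance
  ∂abe = be − ae + ab,
  ∂dgh = gh − dh + dg.
This gives a 30×20 integer matrix of rank 20; reducing to Smith normal form yields diagonal entries (1,1,1,1,1,1,1,1,1,1,1,1,1,1,1,1,1,1,1,2).

Now H_k = ker ∂_k / im ∂_{k+1}, so:

  H_1: rank ker ∂_1 − rank ∂_2 = (30 − 9) − 20 = 1, and ∂_2 has invariant factor 2 > 1, so H_1 = Z × Z/2.

H_1 = Z × Z/2.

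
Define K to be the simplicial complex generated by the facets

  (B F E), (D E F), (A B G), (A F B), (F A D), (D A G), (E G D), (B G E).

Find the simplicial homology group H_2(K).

H_2 ≅ Z.

Fix the vertex order A < B < D < E < F < G and write every simplex with vertices in increasing order. Then dim K = 2 and the simplices of K are:

  0-simplices (6): A, B, D, E, F, G
  1-simplices (12): AB, AD, AF, AG, BE, BF, BG, DE, DF, DG, EF, EG
  2-simplices (8): ABF, ABG, ADF, ADG, BEF, BEG, DEF, DEG

giving chain groups C_0 ≅ Z^6, C_1 ≅ Z^12, C_2 ≅ Z^8.

The boundary map ∂_1: C_1 → C_0 is given by ∂[p,q] = [q] − [p].
The resulting 6×12 matrix has rank 5, and its Smith normal form has invariant factors (1,1,1,1,1).

∂_2: C_2 → C_1 maps a triangle to the signed sum of its edges. For instance
  ∂ABF = BF − AF + AB,
  ∂BEF = EF − BF + BE.
This gives a 12×8 integer matrix of rank 7; reducing to Smith normal form yields diagonal entries (1,1,1,1,1,1,1).

Now H_k = ker ∂_k / im ∂_{k+1}, so:

  H_2: rank ker ∂_2 − rank ∂_3 = (8 − 7) − 0 = 1, and there is no ∂_3, so H_2 ≅ Z.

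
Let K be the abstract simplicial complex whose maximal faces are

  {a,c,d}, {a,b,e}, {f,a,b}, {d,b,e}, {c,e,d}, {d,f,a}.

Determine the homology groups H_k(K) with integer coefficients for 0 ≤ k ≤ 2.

H_0 ≅ Z,  H_1 ≅ Z,  H_2 = 0.

Fix the vertex order a < b < c < d < e < f and write every simplex with vertices in increasing order. Then dim K = 2 and the simplices of K are:

  0-simplices (6): a, b, c, d, e, f
  1-simplices (12): ab, ac, ad, ae, af, bd, be, bf, cd, ce, de, df
  2-simplices (6): abe, abf, acd, adf, bde, cde

giving chain groups C_0 ≅ Z^6, C_1 ≅ Z^12, C_2 ≅ Z^6.

The boundary map ∂_1: C_1 → C_0 maps an edge to its endpoints' difference, ∂[p,q] = q − p. For instance
  ∂ae = e − a.
The 6×12 boundary matrix has rank 5 and Smith normal form diag(1,1,1,1,1).

∂_2: C_2 → C_1 sends each 2-simplex [p,q,r] to [q,r] − [p,r] + [p,q]. For instance
  ∂bde = de − be + bd,
  ∂adf = df − af + ad.
As a 12×6 matrix over Z this has rank 6, with invariant factors (1,1,1,1,1,1).

From H_k ≅ ker(∂_k) / im(∂_{k+1}) we obtain:

  H_0: rank C_0 − rank ∂_1 = 6 − 5 = 1, and the invariant factors of ∂_1 are all 1, so H_0 ≅ Z.
  H_1: rank ker ∂_1 − rank ∂_2 = (12 − 5) − 6 = 1, and the invariant factors of ∂_2 are all 1, so H_1 ≅ Z.
  H_2: rank ker ∂_2 − rank ∂_3 = (6 − 6) − 0 = 0, and there is no ∂_3, so H_2 ≅ 0.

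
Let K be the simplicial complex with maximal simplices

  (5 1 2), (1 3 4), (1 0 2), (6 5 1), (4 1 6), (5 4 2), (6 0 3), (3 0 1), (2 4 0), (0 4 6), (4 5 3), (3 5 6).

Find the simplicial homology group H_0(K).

Fix the vertex order 0 < 1 < 2 < 3 < 4 < 5 < 6 and write every simplex with vertices in increasing order. Then dim K = 2 and the simplices of K are:

  0-simplices (7): [0], [1], [2], [3], [4], [5], [6]
  1-simplices (18): [0,1], [0,2], [0,3], [0,4], [0,6], [1,2], [1,3], [1,4], [1,5], [1,6], [2,4], [2,5], [3,4], [3,5], [3,6], [4,5], [4,6], [5,6]
  2-simplices (12): [0,1,2], [0,1,3], [0,2,4], [0,3,6], [0,4,6], [1,2,5], [1,3,4], [1,4,6], [1,5,6], [2,4,5], [3,4,5], [3,5,6]

giving chain groups C_0 ≅ Z^7, C_1 ≅ Z^18, C_2 ≅ Z^12.

∂_1: C_1 → C_0 sends each edge [p,q] (with p < q) to q − p. For instance
  ∂[0,6] = [6] − [0].
The 7×18 boundary matrix has rank 6 and Smith normal form diag(1,1,1,1,1,1).

∂_2: C_2 → C_1 acts by ∂[p,q,r] = [q,r] − [p,r] + [p,q]. For instance
  ∂[0,3,6] = [3,6] − [0,6] + [0,3],
  ∂[0,1,2] = [1,2] − [0,2] + [0,1].
The 18×12 boundary matrix has rank 12 and Smith normal form diag(1,1,1,1,1,1,1,1,1,1,1,2).

From H_k ≅ ker(∂_k) / im(∂_{k+1}) we obtain:

  H_0: rank C_0 − rank ∂_1 = 7 − 6 = 1, and the invariant factors of ∂_1 are all 1, so H_0 = Z.

H_0 = Z.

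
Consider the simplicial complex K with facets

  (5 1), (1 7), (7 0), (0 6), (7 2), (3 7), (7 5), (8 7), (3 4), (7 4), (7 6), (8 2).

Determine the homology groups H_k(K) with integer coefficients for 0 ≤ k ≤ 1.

Take the total order 0 < 1 < 2 < 3 < 4 < 5 < 6 < 7 < 8 on the vertex set. Then K (dimension 1) consists of the simplices:

  0-simplices (9): [0], [1], [2], [3], [4], [5], [6], [7], [8]
  1-simplices (12): [0,6], [0,7], [1,5], [1,7], [2,7], [2,8], [3,4], [3,7], [4,7], [5,7], [6,7], [7,8]

giving chain groups C_0 ≅ Z^9, C_1 ≅ Z^12.

The boundary map ∂_1: C_1 → C_0 maps an edge to its endpoints' difference, ∂[p,q] = q − p. For instance
  ∂[4,7] = [7] − [4].
The resulting 9×12 matrix has rank 8, and its Smith normal form has invariant factors (1,1,1,1,1,1,1,1).

From H_k ≅ ker(∂_k) / im(∂_{k+1}) we obtain:

  H_0: rank C_0 − rank ∂_1 = 9 − 8 = 1, and the invariant factors of ∂_1 are all 1, so H_0 = Z.
  H_1: rank ker ∂_1 − rank ∂_2 = (12 − 8) − 0 = 4, and there is no ∂_2, so H_1 = Z^4.

H_0 = Z,  H_1 = Z^4.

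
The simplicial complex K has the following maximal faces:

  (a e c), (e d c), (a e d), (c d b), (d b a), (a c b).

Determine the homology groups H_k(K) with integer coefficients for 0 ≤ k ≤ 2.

We work with the vertex ordering a < b < c < d < e. The simplices of K, each written with vertices in increasing order, are:

  0-simplices (5): a, b, c, d, e
  1-simplices (9): ab, ac, ad, ae, bc, bd, cd, ce, de
  2-simplices (6): abc, abd, ace, ade, bcd, cde

so the chain groups are C_0 ≅ Z^5, C_1 ≅ Z^9, C_2 ≅ Z^6.

∂_1: C_1 → C_0 maps an edge to its endpoints' difference, ∂[p,q] = q − p. For instance
  ∂ce = e − c.
As a 5×9 matrix over Z this has rank 4, with invariant factors (1,1,1,1).

Boundary ∂_2: C_2 → C_1 maps a triangle to the signed sum of its edges. For instance
  ∂bcd = cd − bd + bc,
  ∂abc = bc − ac + ab.
As a 9×6 matrix over Z this has rank 5, with invariant factors (1,1,1,1,1).

Reading off H_k = ker ∂_k / im ∂_{k+1}:

  H_0: rank C_0 − rank ∂_1 = 5 − 4 = 1, and the invariant factors of ∂_1 are all 1, so H_0 ≅ Z.
  H_1: rank ker ∂_1 − rank ∂_2 = (9 − 4) − 5 = 0, and the invariant factors of ∂_2 are all 1, so H_1 ≅ 0.
  H_2: rank ker ∂_2 − rank ∂_3 = (6 − 5) − 0 = 1, and there is no ∂_3, so H_2 ≅ Z.

As a check, the Euler characteristic is 5 − 9 + 6 = 2, which agrees with 1 − 0 + 1 = 2.

H_0 ≅ Z,  H_1 = 0,  H_2 ≅ Z.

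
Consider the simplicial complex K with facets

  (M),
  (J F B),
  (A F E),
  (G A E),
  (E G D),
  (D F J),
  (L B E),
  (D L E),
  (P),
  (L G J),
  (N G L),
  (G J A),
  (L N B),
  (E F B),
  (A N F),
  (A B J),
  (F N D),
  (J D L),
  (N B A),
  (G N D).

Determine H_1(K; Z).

H_1 = Z × Z/2.

K has 11 vertices, 27 edges, 18 triangles.
rank ∂_1 = 8, rank ∂_2 = 18 ⇒ b_1 = 27 − 8 − 18 = 1; ∂_2 has invariant factor(s) [2] giving torsion. So H_1 = Z × Z/2.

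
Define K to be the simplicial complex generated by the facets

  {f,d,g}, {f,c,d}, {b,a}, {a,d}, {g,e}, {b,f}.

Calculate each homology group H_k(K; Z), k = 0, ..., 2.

Fix the vertex order a < b < c < d < e < f < g and write every simplex with vertices in increasing order. Then dim K = 2 and the simplices of K are:

  0-simplices (7): a, b, c, d, e, f, g
  1-simplices (9): ab, ad, bf, cd, cf, df, dg, eg, fg
  2-simplices (2): cdf, dfg

Hence C_0 ≅ Z^7, C_1 ≅ Z^9, C_2 ≅ Z^2.

The boundary map ∂_1: C_1 → C_0 sends each edge [p,q] (with p < q) to q − p. For instance
  ∂fg = g − f.
The 7×9 boundary matrix has rank 6 and Smith normal form diag(1,1,1,1,1,1).

The boundary map ∂_2: C_2 → C_1 maps a triangle to the signed sum of its edges. For instance
  ∂cdf = df − cf + cd,
  ∂dfg = fg − dg + df.
The resulting 9×2 matrix has rank 2, and its Smith normal form has invariant factors (1,1).

Reading off H_k = ker ∂_k / im ∂_{k+1}:

  H_0: rank C_0 − rank ∂_1 = 7 − 6 = 1, and the invariant factors of ∂_1 are all 1, so H_0 = Z.
  H_1: rank ker ∂_1 − rank ∂_2 = (9 − 6) − 2 = 1, and the invariant factors of ∂_2 are all 1, so H_1 = Z.
  H_2: rank ker ∂_2 − rank ∂_3 = (2 − 2) − 0 = 0, and there is no ∂_3, so H_2 = 0.

H_0 = Z,  H_1 = Z,  H_2 = 0.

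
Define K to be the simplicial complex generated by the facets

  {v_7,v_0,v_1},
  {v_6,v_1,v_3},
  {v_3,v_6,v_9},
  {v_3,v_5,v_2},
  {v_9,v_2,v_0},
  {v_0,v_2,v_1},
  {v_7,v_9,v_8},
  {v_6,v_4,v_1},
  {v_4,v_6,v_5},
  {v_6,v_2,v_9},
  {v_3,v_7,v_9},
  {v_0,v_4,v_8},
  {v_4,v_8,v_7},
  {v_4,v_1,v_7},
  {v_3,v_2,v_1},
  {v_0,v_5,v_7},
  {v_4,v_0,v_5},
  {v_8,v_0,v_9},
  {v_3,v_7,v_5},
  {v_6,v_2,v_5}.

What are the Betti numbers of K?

Take the total order v_0 < v_1 < v_2 < v_3 < v_4 < v_5 < v_6 < v_7 < v_8 < v_9 on the vertex set. Then K (dimension 2) consists of the simplices:

  0-simplices (10): [v_0], [v_1], [v_2], [v_3], [v_4], [v_5], [v_6], [v_7], [v_8], [v_9]
  1-simplices (30): (30 of them)
  2-simplices (20): (20 of them)

so the chain groups are C_0 ≅ Z^10, C_1 ≅ Z^30, C_2 ≅ Z^20.

∂_1: C_1 → C_0 sends each edge [p,q] (with p < q) to q − p.
The resulting 10×30 matrix has rank 9, and its Smith normal form has invariant factors (1,1,1,1,1,1,1,1,1).

The boundary map ∂_2: C_2 → C_1 maps a triangle to the signed sum of its edges. For instance
  ∂[v_2,v_3,v_5] = [v_3,v_5] − [v_2,v_5] + [v_2,v_3],
  ∂[v_3,v_7,v_9] = [v_7,v_9] − [v_3,v_9] + [v_3,v_7].
This gives a 30×20 integer matrix of rank 20; reducing to Smith normal form yields diagonal entries (1,1,1,1,1,1,1,1,1,1,1,1,1,1,1,1,1,1,1,2).

Reading off H_k = ker ∂_k / im ∂_{k+1}:

  H_0: rank C_0 − rank ∂_1 = 10 − 9 = 1, and the invariant factors of ∂_1 are all 1, so H_0 ≅ Z.
  H_1: rank ker ∂_1 − rank ∂_2 = (30 − 9) − 20 = 1, and ∂_2 has invariant factor 2 > 1, so H_1 ≅ Z × Z/2.
  H_2: rank ker ∂_2 − rank ∂_3 = (20 − 20) − 0 = 0, and there is no ∂_3, so H_2 ≅ 0.

(K is a triangulation of the Klein bottle.)

Hence the Betti numbers are b_0 = 1, b_1 = 1, b_2 = 0.

b_0 = 1, b_1 = 1, b_2 = 0.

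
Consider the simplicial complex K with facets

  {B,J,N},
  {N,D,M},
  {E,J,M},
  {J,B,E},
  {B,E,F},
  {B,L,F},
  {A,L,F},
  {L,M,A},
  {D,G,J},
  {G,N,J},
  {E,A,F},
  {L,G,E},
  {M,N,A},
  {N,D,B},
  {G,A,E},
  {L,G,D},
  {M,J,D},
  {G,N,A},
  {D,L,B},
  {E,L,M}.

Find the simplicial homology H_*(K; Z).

H_0 ≅ Z,  H_1 ≅ Z ⊕ Z_2,  H_2 = 0.

We work with the vertex ordering A < B < D < E < F < G < J < L < M < N. The simplices of K, each written with vertices in increasing order, are:

  0-simplices (10): A, B, D, E, F, G, J, L, M, N
  1-simplices (30): AE, AF, AG, AL, AM, AN, BD, BE, BF, BJ, BL, BN, DG, DJ, DL, DM, DN, EF, EG, EJ, EL, EM, FL, GJ, GL, GN, JM, JN, LM, MN
  2-simplices (20): AEF, AEG, AFL, AGN, ALM, AMN, BDL, BDN, BEF, BEJ, BFL, BJN, DGJ, DGL, DJM, DMN, EGL, EJM, ELM, GJN

so the chain groups are C_0 ≅ Z^10, C_1 ≅ Z^30, C_2 ≅ Z^20.

Boundary ∂_1: C_1 → C_0 maps an edge to its endpoints' difference, ∂[p,q] = q − p. For instance
  ∂AM = M − A.
The resulting 10×30 matrix has rank 9, and its Smith normal form has invariant factors (1,1,1,1,1,1,1,1,1).

Boundary ∂_2: C_2 → C_1 sends each 2-simplex [p,q,r] to [q,r] − [p,r] + [p,q]. For instance
  ∂DGJ = GJ − DJ + DG,
  ∂AMN = MN − AN + AM.
As a 30×20 matrix over Z this has rank 20, with invariant factors (1,1,1,1,1,1,1,1,1,1,1,1,1,1,1,1,1,1,1,2).

Computing H_k = (kernel of ∂_k) / (image of ∂_{k+1}):

  H_0: rank C_0 − rank ∂_1 = 10 − 9 = 1, and the invariant factors of ∂_1 are all 1, so H_0 ≅ Z.
  H_1: rank ker ∂_1 − rank ∂_2 = (30 − 9) − 20 = 1, and ∂_2 has invariant factor 2 > 1, so H_1 ≅ Z ⊕ Z_2.
  H_2: rank ker ∂_2 − rank ∂_3 = (20 − 20) − 0 = 0, and there is no ∂_3, so H_2 ≅ 0.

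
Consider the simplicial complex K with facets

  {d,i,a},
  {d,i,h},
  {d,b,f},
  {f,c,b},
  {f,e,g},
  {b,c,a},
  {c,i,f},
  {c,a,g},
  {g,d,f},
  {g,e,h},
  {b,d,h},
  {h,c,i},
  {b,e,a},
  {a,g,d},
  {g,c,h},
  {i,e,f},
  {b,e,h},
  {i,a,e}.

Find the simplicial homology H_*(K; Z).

K has 9 vertices, 27 edges, 18 triangles.
rank ∂_0 = 0, rank ∂_1 = 8 ⇒ b_0 = 9 − 0 − 8 = 1; all invariant factors of ∂_1 are 1 so no torsion. So H_0 ≅ Z.
rank ∂_1 = 8, rank ∂_2 = 17 ⇒ b_1 = 27 − 8 − 17 = 2; all invariant factors of ∂_2 are 1 so no torsion. So H_1 ≅ Z^2.
rank ∂_2 = 17, rank ∂_3 = 0 ⇒ b_2 = 18 − 17 − 0 = 1. So H_2 ≅ Z.

H_0 = Z,  H_1 = Z^2,  H_2 = Z.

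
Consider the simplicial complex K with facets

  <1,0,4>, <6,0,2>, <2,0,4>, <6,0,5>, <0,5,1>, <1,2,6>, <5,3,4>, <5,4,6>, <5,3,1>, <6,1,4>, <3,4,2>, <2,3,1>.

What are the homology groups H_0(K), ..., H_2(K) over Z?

H_0 = Z,  H_1 = Z_2,  H_2 = 0.

We work with the vertex ordering 0 < 1 < 2 < 3 < 4 < 5 < 6. The simplices of K, each written with vertices in increasing order, are:

  0-simplices (7): [0], [1], [2], [3], [4], [5], [6]
  1-simplices (18): [0,1], [0,2], [0,4], [0,5], [0,6], [1,2], [1,3], [1,4], [1,5], [1,6], [2,3], [2,4], [2,6], [3,4], [3,5], [4,5], [4,6], [5,6]
  2-simplices (12): [0,1,4], [0,1,5], [0,2,4], [0,2,6], [0,5,6], [1,2,3], [1,2,6], [1,3,5], [1,4,6], [2,3,4], [3,4,5], [4,5,6]

so the chain groups are C_0 ≅ Z^7, C_1 ≅ Z^18, C_2 ≅ Z^12.

Boundary ∂_1: C_1 → C_0 sends each edge [p,q] (with p < q) to q − p. For instance
  ∂[5,6] = [6] − [5].
This gives a 7×18 integer matrix of rank 6; reducing to Smith normal form yields diagonal entries (1,1,1,1,1,1).

∂_2: C_2 → C_1 maps a triangle to the signed sum of its edges. For instance
  ∂[1,4,6] = [4,6] − [1,6] + [1,4],
  ∂[0,1,5] = [1,5] − [0,5] + [0,1].
The resulting 18×12 matrix has rank 12, and its Smith normal form has invariant factors (1,1,1,1,1,1,1,1,1,1,1,2).

Now H_k = ker ∂_k / im ∂_{k+1}, so:

  H_0: rank C_0 − rank ∂_1 = 7 − 6 = 1, and the invariant factors of ∂_1 are all 1, so H_0 = Z.
  H_1: rank ker ∂_1 − rank ∂_2 = (18 − 6) − 12 = 0, and ∂_2 has invariant factor 2 > 1, so H_1 = Z_2.
  H_2: rank ker ∂_2 − rank ∂_3 = (12 − 12) − 0 = 0, and there is no ∂_3, so H_2 = 0.

(K is a triangulation of the real projective plane RP^2.)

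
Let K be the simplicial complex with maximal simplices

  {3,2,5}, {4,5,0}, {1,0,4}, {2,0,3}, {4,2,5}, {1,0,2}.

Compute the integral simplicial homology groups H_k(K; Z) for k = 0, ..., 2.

Take the total order 0 < 1 < 2 < 3 < 4 < 5 on the vertex set. Then K (dimension 2) consists of the simplices:

  0-simplices (6): [0], [1], [2], [3], [4], [5]
  1-simplices (12): [0,1], [0,2], [0,3], [0,4], [0,5], [1,2], [1,4], [2,3], [2,4], [2,5], [3,5], [4,5]
  2-simplices (6): [0,1,2], [0,1,4], [0,2,3], [0,4,5], [2,3,5], [2,4,5]

Hence C_0 ≅ Z^6, C_1 ≅ Z^12, C_2 ≅ Z^6.

∂_1: C_1 → C_0 maps an edge to its endpoints' difference, ∂[p,q] = q − p. For instance
  ∂[0,1] = [1] − [0].
The 6×12 boundary matrix has rank 5 and Smith normal form diag(1,1,1,1,1).

Boundary ∂_2: C_2 → C_1 acts by ∂[p,q,r] = [q,r] − [p,r] + [p,q]. For instance
  ∂[0,1,4] = [1,4] − [0,4] + [0,1],
  ∂[2,3,5] = [3,5] − [2,5] + [2,3].
The resulting 12×6 matrix has rank 6, and its Smith normal form has invariant factors (1,1,1,1,1,1).

Reading off H_k = ker ∂_k / im ∂_{k+1}:

  H_0: rank C_0 − rank ∂_1 = 6 − 5 = 1, and the invariant factors of ∂_1 are all 1, so H_0 ≅ Z.
  H_1: rank ker ∂_1 − rank ∂_2 = (12 − 5) − 6 = 1, and the invariant factors of ∂_2 are all 1, so H_1 ≅ Z.
  H_2: rank ker ∂_2 − rank ∂_3 = (6 − 6) − 0 = 0, and there is no ∂_3, so H_2 ≅ 0.

H_0 ≅ Z,  H_1 ≅ Z,  H_2 = 0.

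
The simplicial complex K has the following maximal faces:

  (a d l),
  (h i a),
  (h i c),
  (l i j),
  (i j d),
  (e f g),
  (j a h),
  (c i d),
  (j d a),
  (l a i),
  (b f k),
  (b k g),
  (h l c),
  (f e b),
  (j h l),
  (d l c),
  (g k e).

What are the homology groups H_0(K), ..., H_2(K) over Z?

H_0 ≅ Z^2,  H_1 ≅ Z ⊕ Z_2,  H_2 = 0.

Take the total order a < b < c < d < e < f < g < h < i < j < k < l on the vertex set. Then K (dimension 2) consists of the simplices:

  0-simplices (12): a, b, c, d, e, f, g, h, i, j, k, l
  1-simplices (28): ad, ah, ai, aj, al, be, bf, bg, bk, cd, ch, ci, cl, di, dj, dl, ef, eg, ek, fg, fk, gk, hi, hj, hl, ij, il, jl
  2-simplices (17): adj, adl, ahi, ahj, ail, bef, bfk, bgk, cdi, cdl, chi, chl, dij, efg, egk, hjl, ijl

giving chain groups C_0 ≅ Z^12, C_1 ≅ Z^28, C_2 ≅ Z^17.

Boundary ∂_1: C_1 → C_0 sends each edge [p,q] (with p < q) to q − p.
This gives a 12×28 integer matrix of rank 10; reducing to Smith normal form yields diagonal entries (1,1,1,1,1,1,1,1,1,1).

∂_2: C_2 → C_1 acts by ∂[p,q,r] = [q,r] − [p,r] + [p,q]. For instance
  ∂ahj = hj − aj + ah,
  ∂chl = hl − cl + ch.
As a 28×17 matrix over Z this has rank 17, with invariant factors (1,1,1,1,1,1,1,1,1,1,1,1,1,1,1,1,2).

Now H_k = ker ∂_k / im ∂_{k+1}, so:

  H_0: rank C_0 − rank ∂_1 = 12 − 10 = 2, and the invariant factors of ∂_1 are all 1, so H_0 ≅ Z^2.
  H_1: rank ker ∂_1 − rank ∂_2 = (28 − 10) − 17 = 1, and ∂_2 has invariant factor 2 > 1, so H_1 ≅ Z ⊕ Z_2.
  H_2: rank ker ∂_2 − rank ∂_3 = (17 − 17) − 0 = 0, and there is no ∂_3, so H_2 ≅ 0.

(K is a triangulation of the disjoint union of the Möbius band and the real projective plane RP^2.)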